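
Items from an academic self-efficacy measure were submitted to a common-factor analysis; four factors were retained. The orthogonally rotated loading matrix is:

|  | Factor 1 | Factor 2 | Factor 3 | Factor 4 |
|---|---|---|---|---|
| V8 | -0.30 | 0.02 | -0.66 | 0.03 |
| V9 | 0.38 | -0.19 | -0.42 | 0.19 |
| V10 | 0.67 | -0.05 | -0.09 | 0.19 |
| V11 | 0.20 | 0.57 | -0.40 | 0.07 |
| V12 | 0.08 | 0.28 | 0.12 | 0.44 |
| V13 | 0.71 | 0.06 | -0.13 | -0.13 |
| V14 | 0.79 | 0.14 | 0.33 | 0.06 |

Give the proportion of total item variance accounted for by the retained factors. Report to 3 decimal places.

Communalities: 0.5269, 0.3930, 0.4956, 0.5298, 0.2928, 0.5415, 0.7562; Σh² = 3.5358.
Total variance with 7 standardized items is 7, so the solution explains 3.5358/7 = 0.5051.

0.505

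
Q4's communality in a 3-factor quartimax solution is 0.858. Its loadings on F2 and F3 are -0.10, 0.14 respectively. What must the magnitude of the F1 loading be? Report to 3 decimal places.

0.910

Under orthogonal rotation h² = Σλ², so λ_F1² = h² − (0.0296) = 0.858 − 0.0296 = 0.8284.
|λ| = √0.8284 = 0.9102.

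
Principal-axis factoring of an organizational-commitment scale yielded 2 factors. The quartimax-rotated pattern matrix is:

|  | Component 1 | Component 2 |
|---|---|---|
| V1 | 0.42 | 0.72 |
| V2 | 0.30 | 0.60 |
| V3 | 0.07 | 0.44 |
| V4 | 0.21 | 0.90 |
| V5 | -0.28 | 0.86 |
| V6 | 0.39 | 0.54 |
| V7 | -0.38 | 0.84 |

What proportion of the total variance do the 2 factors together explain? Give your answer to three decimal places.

Communalities: 0.6948, 0.4500, 0.1985, 0.8541, 0.8180, 0.4437, 0.8500; Σh² = 4.3091.
Total variance with 7 standardized items is 7, so the solution explains 4.3091/7 = 0.6156.

0.616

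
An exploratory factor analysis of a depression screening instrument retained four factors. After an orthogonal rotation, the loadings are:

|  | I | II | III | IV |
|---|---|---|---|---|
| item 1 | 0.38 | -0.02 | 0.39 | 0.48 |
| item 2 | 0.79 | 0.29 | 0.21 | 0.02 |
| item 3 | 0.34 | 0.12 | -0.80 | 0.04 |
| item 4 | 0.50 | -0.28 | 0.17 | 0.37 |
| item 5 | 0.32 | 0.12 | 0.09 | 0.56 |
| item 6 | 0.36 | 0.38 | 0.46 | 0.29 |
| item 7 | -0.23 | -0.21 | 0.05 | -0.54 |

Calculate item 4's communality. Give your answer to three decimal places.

h² = 0.50² + (-0.28)² + 0.17² + 0.37² = 0.2500 + 0.0784 + 0.0289 + 0.1369 = 0.4942

0.494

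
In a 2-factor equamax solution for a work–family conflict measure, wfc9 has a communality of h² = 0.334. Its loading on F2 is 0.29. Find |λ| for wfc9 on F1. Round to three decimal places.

Under orthogonal rotation h² = Σλ², so λ_F1² = h² − (0.0841) = 0.334 − 0.0841 = 0.2499.
|λ| = √0.2499 = 0.4999.

0.500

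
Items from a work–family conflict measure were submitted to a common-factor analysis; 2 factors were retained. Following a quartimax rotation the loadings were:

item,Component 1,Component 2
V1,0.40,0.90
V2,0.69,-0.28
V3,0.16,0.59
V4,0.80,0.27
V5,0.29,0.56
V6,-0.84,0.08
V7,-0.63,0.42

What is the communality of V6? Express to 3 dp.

0.712

h² = (-0.84)² + 0.08² = 0.7056 + 0.0064 = 0.7120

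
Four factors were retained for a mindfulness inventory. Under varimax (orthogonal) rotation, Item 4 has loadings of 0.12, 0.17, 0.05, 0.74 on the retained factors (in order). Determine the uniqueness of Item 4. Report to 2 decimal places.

h² = 0.12² + 0.17² + 0.05² + 0.74² = 0.0144 + 0.0289 + 0.0025 + 0.5476 = 0.5934
Uniqueness u² = 1 − h² = 1 − 0.5934 = 0.4066

0.41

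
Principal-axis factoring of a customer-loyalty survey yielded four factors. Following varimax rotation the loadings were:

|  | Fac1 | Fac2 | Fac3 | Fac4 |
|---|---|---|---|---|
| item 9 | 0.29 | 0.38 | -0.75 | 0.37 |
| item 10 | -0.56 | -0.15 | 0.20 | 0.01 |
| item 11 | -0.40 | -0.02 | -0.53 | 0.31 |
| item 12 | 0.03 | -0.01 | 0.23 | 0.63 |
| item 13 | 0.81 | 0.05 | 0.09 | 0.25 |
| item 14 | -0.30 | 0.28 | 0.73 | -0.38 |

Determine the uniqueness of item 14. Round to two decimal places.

h² = (-0.30)² + 0.28² + 0.73² + (-0.38)² = 0.0900 + 0.0784 + 0.5329 + 0.1444 = 0.8457
Uniqueness u² = 1 − h² = 1 − 0.8457 = 0.1543

0.15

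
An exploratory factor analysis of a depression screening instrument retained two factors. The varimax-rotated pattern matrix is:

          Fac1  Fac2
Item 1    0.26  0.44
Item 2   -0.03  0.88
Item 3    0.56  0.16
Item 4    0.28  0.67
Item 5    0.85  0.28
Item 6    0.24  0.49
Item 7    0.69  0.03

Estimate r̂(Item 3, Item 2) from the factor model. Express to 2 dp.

r̂ = Σ λ_i·λ_j across factors = (0.56)(-0.03) + (0.16)(0.88)
  = -0.0168 +0.1408 = 0.1240

0.12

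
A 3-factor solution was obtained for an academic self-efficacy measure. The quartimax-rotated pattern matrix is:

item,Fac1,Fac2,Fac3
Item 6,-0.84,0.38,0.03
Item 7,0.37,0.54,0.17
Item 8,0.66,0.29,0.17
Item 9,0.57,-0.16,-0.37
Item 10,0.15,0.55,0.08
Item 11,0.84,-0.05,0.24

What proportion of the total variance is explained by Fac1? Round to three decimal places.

0.389

SS loadings for Fac1 = (-0.84)² + 0.37² + 0.66² + 0.57² + 0.15² + 0.84² = 2.3311
Proportion of variance = 2.3311 / 6 = 0.3885.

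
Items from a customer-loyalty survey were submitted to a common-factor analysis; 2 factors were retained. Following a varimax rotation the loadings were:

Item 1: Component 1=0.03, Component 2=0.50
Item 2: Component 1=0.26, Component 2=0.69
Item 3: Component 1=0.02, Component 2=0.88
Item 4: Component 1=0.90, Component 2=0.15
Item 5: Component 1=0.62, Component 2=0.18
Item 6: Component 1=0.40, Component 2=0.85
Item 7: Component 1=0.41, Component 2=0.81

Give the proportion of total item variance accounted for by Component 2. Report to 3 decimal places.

SS loadings for Component 2 = 0.50² + 0.69² + 0.88² + 0.15² + 0.18² + 0.85² + 0.81² = 2.9340
Proportion of variance = 2.9340 / 7 = 0.4191.

0.419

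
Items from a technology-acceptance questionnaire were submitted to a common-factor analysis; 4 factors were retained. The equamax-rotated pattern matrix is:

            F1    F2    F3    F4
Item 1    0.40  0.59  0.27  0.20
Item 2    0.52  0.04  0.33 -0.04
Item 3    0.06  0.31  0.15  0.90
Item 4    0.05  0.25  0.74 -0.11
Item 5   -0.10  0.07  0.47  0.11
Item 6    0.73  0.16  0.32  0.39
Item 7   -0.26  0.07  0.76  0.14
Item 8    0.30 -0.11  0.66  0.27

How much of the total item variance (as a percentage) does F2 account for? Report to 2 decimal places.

SS loadings for F2 = 0.59² + 0.04² + 0.31² + 0.25² + 0.07² + 0.16² + 0.07² + (-0.11)² = 0.5558
With 8 standardized items, total variance = 8. Proportion = 0.5558/8 = 0.0695 → 6.95%.

6.95%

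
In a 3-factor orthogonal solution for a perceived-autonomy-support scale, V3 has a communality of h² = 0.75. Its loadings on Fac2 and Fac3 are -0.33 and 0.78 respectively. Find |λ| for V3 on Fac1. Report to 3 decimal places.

0.181

Under orthogonal rotation h² = Σλ², so λ_Fac1² = h² − (0.7173) = 0.75 − 0.7173 = 0.0327.
|λ| = √0.0327 = 0.1808.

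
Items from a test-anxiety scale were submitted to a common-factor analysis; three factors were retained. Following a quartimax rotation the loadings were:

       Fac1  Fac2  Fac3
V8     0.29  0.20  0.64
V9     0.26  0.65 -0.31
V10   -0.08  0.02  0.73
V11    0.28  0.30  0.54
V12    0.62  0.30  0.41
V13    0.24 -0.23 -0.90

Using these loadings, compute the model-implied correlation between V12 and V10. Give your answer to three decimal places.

r̂ = Σ λ_i·λ_j across factors = (0.62)(-0.08) + (0.30)(0.02) + (0.41)(0.73)
  = -0.0496 +0.0060 +0.2993 = 0.2557

0.256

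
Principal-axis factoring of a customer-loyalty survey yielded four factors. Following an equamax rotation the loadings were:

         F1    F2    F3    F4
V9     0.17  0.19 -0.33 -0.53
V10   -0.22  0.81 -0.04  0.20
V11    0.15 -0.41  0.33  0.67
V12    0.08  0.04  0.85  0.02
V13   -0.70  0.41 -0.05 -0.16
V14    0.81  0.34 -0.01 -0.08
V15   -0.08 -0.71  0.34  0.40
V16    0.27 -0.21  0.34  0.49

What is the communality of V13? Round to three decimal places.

h² = (-0.70)² + 0.41² + (-0.05)² + (-0.16)² = 0.4900 + 0.1681 + 0.0025 + 0.0256 = 0.6862

0.686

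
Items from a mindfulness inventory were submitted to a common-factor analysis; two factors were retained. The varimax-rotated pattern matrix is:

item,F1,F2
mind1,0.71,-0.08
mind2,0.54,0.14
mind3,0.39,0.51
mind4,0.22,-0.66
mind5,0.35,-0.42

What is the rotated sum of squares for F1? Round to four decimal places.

1.1187

SS loadings for F1 = 0.71² + 0.54² + 0.39² + 0.22² + 0.35² = 0.5041 + 0.2916 + 0.1521 + 0.0484 + 0.1225 = 1.1187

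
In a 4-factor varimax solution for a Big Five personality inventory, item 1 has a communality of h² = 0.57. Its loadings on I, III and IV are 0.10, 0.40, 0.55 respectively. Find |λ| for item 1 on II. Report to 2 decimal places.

0.31

Under orthogonal rotation h² = Σλ², so λ_II² = h² − (0.4725) = 0.57 − 0.4725 = 0.0975.
|λ| = √0.0975 = 0.3122.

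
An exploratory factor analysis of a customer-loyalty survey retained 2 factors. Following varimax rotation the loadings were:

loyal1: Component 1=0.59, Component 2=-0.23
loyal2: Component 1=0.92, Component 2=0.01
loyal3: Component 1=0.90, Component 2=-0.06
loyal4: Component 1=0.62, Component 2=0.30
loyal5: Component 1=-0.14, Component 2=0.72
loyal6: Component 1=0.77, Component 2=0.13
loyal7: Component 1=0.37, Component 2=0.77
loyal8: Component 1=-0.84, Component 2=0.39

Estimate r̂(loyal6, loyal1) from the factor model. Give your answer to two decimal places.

0.42

r̂ = Σ λ_i·λ_j across factors = (0.77)(0.59) + (0.13)(-0.23)
  = +0.4543 -0.0299 = 0.4244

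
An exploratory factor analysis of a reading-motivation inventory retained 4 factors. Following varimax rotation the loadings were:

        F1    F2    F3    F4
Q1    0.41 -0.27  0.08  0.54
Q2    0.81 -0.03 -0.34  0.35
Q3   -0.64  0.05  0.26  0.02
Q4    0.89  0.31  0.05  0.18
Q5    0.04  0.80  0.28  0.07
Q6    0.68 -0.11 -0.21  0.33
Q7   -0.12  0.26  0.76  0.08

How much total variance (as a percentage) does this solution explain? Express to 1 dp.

SS loadings by factor: 2.5043, 0.8921, 0.8922, 0.5671; total = 4.8557.
Total variance with 7 standardized items is 7, so the solution explains 4.8557/7 = 0.6937 = 69.37%.

69.4%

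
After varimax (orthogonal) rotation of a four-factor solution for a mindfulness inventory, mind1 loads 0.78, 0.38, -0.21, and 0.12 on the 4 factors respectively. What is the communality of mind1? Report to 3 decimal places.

0.811

h² = 0.78² + 0.38² + (-0.21)² + 0.12² = 0.6084 + 0.1444 + 0.0441 + 0.0144 = 0.8113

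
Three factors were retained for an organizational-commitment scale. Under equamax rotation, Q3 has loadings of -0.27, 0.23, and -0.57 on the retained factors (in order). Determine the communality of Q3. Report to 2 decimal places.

0.45

h² = (-0.27)² + 0.23² + (-0.57)² = 0.0729 + 0.0529 + 0.3249 = 0.4507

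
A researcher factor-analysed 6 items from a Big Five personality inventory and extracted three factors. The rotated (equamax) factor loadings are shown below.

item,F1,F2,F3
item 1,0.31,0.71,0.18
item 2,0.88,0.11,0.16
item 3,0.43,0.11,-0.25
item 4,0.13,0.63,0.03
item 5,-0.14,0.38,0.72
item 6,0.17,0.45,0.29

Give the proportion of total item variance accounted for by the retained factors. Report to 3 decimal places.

SS loadings by factor: 1.1208, 1.2721, 0.7239; total = 3.1168.
Total variance with 6 standardized items is 6, so the solution explains 3.1168/6 = 0.5195.

0.519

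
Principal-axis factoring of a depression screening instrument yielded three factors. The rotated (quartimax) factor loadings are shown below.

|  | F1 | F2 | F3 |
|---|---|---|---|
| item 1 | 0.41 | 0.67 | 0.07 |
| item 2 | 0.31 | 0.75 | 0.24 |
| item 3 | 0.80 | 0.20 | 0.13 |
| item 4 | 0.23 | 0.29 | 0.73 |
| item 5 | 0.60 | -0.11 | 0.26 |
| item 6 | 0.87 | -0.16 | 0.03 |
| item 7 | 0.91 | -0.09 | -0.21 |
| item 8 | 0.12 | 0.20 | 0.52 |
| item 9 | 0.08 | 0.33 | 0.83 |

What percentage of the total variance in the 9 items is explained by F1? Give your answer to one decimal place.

32.5%

SS loadings for F1 = 0.41² + 0.31² + 0.80² + 0.23² + 0.60² + 0.87² + 0.91² + 0.12² + 0.08² = 2.9229
With 9 standardized items, total variance = 9. Proportion = 2.9229/9 = 0.3248 → 32.48%.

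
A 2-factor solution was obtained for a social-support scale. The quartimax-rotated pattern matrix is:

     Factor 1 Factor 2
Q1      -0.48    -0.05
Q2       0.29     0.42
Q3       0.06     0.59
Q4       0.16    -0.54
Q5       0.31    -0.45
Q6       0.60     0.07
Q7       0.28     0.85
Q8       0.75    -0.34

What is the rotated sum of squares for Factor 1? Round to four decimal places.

SS loadings for Factor 1 = (-0.48)² + 0.29² + 0.06² + 0.16² + 0.31² + 0.60² + 0.28² + 0.75² = 0.2304 + 0.0841 + 0.0036 + 0.0256 + 0.0961 + 0.3600 + 0.0784 + 0.5625 = 1.4407

1.4407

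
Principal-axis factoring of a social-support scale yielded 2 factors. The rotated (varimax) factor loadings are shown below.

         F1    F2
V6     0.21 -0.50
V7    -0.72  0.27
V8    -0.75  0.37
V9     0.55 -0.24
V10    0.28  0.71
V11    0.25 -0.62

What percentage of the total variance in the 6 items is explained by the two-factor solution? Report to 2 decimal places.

49.57%

Communalities: 0.2941, 0.5913, 0.6994, 0.3601, 0.5825, 0.4469; Σh² = 2.9743.
Total variance with 6 standardized items is 6, so the solution explains 2.9743/6 = 0.4957 = 49.57%.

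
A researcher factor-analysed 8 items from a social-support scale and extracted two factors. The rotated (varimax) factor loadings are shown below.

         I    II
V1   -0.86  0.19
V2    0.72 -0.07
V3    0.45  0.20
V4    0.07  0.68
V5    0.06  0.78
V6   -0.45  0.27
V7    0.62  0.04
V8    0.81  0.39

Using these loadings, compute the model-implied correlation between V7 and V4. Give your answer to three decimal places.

0.071

r̂ = Σ λ_i·λ_j across factors = (0.62)(0.07) + (0.04)(0.68)
  = +0.0434 +0.0272 = 0.0706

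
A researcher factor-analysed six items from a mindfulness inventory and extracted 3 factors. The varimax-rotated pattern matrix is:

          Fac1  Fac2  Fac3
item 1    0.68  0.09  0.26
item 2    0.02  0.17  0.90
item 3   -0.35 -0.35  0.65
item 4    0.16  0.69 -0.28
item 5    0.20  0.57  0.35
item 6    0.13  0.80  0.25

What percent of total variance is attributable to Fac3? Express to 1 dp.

26.1%

SS loadings for Fac3 = 0.26² + 0.90² + 0.65² + (-0.28)² + 0.35² + 0.25² = 1.5635
With 6 standardized items, total variance = 6. Proportion = 1.5635/6 = 0.2606 → 26.06%.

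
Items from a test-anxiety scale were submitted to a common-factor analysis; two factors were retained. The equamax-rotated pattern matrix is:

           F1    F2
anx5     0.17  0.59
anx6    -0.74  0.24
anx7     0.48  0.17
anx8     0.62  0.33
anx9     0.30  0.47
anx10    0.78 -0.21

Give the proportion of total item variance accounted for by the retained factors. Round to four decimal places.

0.4497

Communalities: 0.3770, 0.6052, 0.2593, 0.4933, 0.3109, 0.6525; Σh² = 2.6982.
Total variance with 6 standardized items is 6, so the solution explains 2.6982/6 = 0.4497.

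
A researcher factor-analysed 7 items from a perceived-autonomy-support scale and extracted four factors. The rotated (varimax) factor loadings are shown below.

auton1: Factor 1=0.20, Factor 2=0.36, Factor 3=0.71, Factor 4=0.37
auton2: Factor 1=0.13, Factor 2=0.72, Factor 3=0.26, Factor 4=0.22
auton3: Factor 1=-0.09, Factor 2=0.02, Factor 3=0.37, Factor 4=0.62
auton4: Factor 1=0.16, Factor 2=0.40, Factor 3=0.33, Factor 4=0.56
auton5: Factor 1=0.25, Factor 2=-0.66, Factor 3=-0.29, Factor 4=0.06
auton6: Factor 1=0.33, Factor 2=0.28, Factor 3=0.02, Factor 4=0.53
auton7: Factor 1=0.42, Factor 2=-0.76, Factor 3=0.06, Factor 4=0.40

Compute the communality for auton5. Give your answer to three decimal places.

0.586

h² = 0.25² + (-0.66)² + (-0.29)² + 0.06² = 0.0625 + 0.4356 + 0.0841 + 0.0036 = 0.5858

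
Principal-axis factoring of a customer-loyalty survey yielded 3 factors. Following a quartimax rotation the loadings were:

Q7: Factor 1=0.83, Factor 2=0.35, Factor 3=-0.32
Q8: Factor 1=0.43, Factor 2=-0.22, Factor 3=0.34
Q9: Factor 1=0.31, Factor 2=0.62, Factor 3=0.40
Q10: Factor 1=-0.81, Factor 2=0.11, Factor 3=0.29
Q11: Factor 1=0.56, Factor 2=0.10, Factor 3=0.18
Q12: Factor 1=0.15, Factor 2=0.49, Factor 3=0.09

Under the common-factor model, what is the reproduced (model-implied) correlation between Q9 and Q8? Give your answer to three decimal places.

0.133

r̂ = Σ λ_i·λ_j across factors = (0.31)(0.43) + (0.62)(-0.22) + (0.40)(0.34)
  = +0.1333 -0.1364 +0.1360 = 0.1329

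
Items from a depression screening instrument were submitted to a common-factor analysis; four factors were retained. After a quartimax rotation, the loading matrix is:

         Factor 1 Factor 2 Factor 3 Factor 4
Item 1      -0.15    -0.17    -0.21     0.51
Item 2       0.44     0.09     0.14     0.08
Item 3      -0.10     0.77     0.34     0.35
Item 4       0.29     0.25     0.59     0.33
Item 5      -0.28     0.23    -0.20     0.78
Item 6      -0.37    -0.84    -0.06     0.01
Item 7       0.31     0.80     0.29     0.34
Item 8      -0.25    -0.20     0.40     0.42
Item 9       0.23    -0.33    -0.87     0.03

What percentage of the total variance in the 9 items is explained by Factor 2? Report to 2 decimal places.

SS loadings for Factor 2 = (-0.17)² + 0.09² + 0.77² + 0.25² + 0.23² + (-0.84)² + 0.80² + (-0.20)² + (-0.33)² = 2.2398
With 9 standardized items, total variance = 9. Proportion = 2.2398/9 = 0.2489 → 24.89%.

24.89%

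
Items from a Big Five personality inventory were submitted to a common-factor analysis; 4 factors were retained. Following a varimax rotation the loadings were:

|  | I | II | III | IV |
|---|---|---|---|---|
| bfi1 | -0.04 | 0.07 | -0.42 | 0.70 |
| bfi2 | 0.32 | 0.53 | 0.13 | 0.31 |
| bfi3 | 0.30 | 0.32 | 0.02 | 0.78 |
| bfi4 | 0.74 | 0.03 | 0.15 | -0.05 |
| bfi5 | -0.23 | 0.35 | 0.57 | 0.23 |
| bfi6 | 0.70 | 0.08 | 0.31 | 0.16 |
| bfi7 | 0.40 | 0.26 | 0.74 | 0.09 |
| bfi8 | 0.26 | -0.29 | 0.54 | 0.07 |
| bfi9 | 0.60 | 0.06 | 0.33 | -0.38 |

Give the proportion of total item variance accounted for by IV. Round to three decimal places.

SS loadings for IV = 0.70² + 0.31² + 0.78² + (-0.05)² + 0.23² + 0.16² + 0.09² + 0.07² + (-0.38)² = 1.4329
Proportion of variance = 1.4329 / 9 = 0.1592.

0.159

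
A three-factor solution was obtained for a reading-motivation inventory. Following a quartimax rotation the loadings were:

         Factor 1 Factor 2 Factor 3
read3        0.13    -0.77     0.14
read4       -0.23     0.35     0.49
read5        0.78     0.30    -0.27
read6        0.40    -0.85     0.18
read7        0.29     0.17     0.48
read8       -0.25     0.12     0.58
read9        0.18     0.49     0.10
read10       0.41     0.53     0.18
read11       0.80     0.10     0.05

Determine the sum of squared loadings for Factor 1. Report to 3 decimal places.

SS loadings for Factor 1 = 0.13² + (-0.23)² + 0.78² + 0.40² + 0.29² + (-0.25)² + 0.18² + 0.41² + 0.80² = 0.0169 + 0.0529 + 0.6084 + 0.1600 + 0.0841 + 0.0625 + 0.0324 + 0.1681 + 0.6400 = 1.8253

1.825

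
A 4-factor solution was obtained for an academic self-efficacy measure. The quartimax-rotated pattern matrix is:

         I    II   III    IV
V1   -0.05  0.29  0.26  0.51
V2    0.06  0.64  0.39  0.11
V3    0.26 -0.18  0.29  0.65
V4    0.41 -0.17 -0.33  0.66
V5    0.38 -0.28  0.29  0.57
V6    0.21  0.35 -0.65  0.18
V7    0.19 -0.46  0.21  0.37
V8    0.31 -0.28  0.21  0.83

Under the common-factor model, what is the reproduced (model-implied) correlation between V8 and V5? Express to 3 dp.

0.730

r̂ = Σ λ_i·λ_j across factors = (0.31)(0.38) + (-0.28)(-0.28) + (0.21)(0.29) + (0.83)(0.57)
  = +0.1178 +0.0784 +0.0609 +0.4731 = 0.7302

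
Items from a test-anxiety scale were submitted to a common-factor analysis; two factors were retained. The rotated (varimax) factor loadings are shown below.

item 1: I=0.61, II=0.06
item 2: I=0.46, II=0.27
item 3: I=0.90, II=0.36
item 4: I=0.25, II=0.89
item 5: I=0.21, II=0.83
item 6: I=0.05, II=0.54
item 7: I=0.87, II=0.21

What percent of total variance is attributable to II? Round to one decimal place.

SS loadings for II = 0.06² + 0.27² + 0.36² + 0.89² + 0.83² + 0.54² + 0.21² = 2.0228
With 7 standardized items, total variance = 7. Proportion = 2.0228/7 = 0.2890 → 28.90%.

28.9%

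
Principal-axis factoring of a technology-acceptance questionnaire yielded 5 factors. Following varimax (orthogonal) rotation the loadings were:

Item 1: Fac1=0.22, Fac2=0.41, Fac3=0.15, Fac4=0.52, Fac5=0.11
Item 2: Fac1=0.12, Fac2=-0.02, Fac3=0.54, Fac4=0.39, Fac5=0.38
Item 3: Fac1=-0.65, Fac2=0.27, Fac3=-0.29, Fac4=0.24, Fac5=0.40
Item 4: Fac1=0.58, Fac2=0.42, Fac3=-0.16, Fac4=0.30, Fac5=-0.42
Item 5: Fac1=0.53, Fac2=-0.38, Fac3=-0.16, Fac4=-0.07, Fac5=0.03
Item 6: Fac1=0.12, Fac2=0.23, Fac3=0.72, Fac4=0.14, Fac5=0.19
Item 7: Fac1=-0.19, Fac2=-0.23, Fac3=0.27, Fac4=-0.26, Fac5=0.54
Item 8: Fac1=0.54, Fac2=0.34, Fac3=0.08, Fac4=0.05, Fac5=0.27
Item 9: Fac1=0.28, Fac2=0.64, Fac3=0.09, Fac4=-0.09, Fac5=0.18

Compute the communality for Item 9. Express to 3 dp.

h² = 0.28² + 0.64² + 0.09² + (-0.09)² + 0.18² = 0.0784 + 0.4096 + 0.0081 + 0.0081 + 0.0324 = 0.5366

0.537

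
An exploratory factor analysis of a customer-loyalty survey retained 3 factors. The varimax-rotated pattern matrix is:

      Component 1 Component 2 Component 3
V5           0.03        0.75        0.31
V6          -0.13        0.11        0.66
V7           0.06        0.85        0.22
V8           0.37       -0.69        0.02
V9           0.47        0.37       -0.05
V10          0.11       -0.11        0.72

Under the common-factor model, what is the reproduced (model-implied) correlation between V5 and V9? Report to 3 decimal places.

r̂ = Σ λ_i·λ_j across factors = (0.03)(0.47) + (0.75)(0.37) + (0.31)(-0.05)
  = +0.0141 +0.2775 -0.0155 = 0.2761

0.276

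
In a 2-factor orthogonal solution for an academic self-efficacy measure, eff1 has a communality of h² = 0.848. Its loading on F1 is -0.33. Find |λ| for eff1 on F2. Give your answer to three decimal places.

Under orthogonal rotation h² = Σλ², so λ_F2² = h² − (0.1089) = 0.848 − 0.1089 = 0.7391.
|λ| = √0.7391 = 0.8597.

0.860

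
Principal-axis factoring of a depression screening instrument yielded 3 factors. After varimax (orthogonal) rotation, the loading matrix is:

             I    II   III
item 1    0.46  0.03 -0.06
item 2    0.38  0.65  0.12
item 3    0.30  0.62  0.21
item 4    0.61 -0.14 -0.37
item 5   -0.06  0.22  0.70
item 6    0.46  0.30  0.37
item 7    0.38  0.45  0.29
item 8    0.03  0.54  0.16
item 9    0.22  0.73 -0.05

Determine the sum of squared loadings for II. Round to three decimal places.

SS loadings for II = 0.03² + 0.65² + 0.62² + (-0.14)² + 0.22² + 0.30² + 0.45² + 0.54² + 0.73² = 0.0009 + 0.4225 + 0.3844 + 0.0196 + 0.0484 + 0.0900 + 0.2025 + 0.2916 + 0.5329 = 1.9928

1.993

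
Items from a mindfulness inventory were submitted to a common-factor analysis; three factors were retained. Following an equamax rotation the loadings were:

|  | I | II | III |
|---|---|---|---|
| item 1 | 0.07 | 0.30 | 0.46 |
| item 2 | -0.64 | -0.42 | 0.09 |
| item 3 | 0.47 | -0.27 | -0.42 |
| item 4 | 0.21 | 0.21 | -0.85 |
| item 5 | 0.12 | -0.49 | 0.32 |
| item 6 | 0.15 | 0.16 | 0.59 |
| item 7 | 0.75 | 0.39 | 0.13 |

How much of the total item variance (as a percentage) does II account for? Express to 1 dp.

11.4%

SS loadings for II = 0.30² + (-0.42)² + (-0.27)² + 0.21² + (-0.49)² + 0.16² + 0.39² = 0.8012
With 7 standardized items, total variance = 7. Proportion = 0.8012/7 = 0.1145 → 11.45%.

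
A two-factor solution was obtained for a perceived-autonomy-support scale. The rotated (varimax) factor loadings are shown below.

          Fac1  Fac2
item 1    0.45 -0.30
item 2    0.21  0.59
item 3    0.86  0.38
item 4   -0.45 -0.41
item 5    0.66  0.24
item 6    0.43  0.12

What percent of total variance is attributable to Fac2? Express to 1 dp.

SS loadings for Fac2 = (-0.30)² + 0.59² + 0.38² + (-0.41)² + 0.24² + 0.12² = 0.8226
With 6 standardized items, total variance = 6. Proportion = 0.8226/6 = 0.1371 → 13.71%.

13.7%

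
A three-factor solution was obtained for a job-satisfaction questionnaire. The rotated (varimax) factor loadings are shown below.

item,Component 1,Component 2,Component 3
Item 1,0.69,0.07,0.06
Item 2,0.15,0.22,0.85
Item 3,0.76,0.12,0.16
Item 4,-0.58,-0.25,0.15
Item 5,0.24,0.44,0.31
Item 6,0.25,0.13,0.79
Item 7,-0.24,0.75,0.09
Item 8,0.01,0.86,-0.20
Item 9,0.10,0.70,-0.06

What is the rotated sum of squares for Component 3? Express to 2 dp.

SS loadings for Component 3 = 0.06² + 0.85² + 0.16² + 0.15² + 0.31² + 0.79² + 0.09² + (-0.20)² + (-0.06)² = 0.0036 + 0.7225 + 0.0256 + 0.0225 + 0.0961 + 0.6241 + 0.0081 + 0.0400 + 0.0036 = 1.5461

1.55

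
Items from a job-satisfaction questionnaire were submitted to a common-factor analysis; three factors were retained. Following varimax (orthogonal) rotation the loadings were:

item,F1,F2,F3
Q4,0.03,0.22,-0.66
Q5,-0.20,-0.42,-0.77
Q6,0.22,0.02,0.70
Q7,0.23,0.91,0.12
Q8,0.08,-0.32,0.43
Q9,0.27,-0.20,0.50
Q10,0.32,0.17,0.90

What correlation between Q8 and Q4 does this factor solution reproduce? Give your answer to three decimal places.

r̂ = Σ λ_i·λ_j across factors = (0.08)(0.03) + (-0.32)(0.22) + (0.43)(-0.66)
  = +0.0024 -0.0704 -0.2838 = -0.3518

-0.352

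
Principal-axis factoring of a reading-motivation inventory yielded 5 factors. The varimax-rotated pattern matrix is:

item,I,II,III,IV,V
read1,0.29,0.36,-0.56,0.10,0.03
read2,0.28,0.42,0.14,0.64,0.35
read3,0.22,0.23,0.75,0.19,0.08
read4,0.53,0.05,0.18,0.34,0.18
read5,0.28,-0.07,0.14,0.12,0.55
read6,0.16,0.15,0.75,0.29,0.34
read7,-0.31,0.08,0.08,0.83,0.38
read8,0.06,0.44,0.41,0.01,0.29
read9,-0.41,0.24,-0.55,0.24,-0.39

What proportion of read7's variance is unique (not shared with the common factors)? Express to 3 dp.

0.058

h² = (-0.31)² + 0.08² + 0.08² + 0.83² + 0.38² = 0.0961 + 0.0064 + 0.0064 + 0.6889 + 0.1444 = 0.9422
Uniqueness u² = 1 − h² = 1 − 0.9422 = 0.0578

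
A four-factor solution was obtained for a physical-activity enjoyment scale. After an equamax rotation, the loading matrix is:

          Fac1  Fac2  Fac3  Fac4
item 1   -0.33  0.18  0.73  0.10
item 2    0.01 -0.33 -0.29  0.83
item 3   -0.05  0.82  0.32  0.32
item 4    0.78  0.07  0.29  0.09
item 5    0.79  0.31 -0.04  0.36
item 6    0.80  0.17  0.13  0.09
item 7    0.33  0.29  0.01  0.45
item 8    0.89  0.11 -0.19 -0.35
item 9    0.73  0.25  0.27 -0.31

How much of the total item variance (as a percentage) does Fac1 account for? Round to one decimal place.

38.0%

SS loadings for Fac1 = (-0.33)² + 0.01² + (-0.05)² + 0.78² + 0.79² + 0.80² + 0.33² + 0.89² + 0.73² = 3.4179
With 9 standardized items, total variance = 9. Proportion = 3.4179/9 = 0.3798 → 37.98%.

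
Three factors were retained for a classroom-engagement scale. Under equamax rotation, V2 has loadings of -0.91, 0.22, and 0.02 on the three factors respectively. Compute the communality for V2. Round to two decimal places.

0.88

h² = (-0.91)² + 0.22² + 0.02² = 0.8281 + 0.0484 + 0.0004 = 0.8769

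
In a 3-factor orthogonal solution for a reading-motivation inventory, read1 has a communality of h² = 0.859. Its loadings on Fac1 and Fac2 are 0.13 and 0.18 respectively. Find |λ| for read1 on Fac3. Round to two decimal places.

Under orthogonal rotation h² = Σλ², so λ_Fac3² = h² − (0.0493) = 0.859 − 0.0493 = 0.8097.
|λ| = √0.8097 = 0.8998.

0.90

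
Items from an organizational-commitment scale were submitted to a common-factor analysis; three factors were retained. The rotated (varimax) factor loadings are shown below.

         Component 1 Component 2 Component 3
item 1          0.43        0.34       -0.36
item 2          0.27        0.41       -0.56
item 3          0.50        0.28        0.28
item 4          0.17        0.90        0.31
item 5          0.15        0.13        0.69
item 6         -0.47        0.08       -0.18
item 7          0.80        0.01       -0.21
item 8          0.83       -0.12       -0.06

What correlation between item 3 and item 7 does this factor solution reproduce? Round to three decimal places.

0.344

r̂ = Σ λ_i·λ_j across factors = (0.50)(0.80) + (0.28)(0.01) + (0.28)(-0.21)
  = +0.4000 +0.0028 -0.0588 = 0.3440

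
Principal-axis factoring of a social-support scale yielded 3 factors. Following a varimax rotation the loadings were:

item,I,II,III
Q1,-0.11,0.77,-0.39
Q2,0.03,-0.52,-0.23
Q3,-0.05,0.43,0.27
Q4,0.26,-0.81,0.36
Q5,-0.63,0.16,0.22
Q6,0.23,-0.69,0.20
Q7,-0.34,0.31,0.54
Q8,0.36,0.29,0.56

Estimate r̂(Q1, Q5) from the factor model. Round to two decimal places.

r̂ = Σ λ_i·λ_j across factors = (-0.11)(-0.63) + (0.77)(0.16) + (-0.39)(0.22)
  = +0.0693 +0.1232 -0.0858 = 0.1067

0.11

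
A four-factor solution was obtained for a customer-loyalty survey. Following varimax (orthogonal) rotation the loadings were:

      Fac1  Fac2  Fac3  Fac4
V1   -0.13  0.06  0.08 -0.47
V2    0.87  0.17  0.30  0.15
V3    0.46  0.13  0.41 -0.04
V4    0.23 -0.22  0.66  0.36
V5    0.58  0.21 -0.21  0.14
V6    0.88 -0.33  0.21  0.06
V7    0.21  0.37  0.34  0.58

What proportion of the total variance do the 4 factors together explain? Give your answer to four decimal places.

Communalities: 0.2478, 0.8983, 0.3982, 0.6665, 0.4442, 0.9310, 0.6330; Σh² = 4.2190.
Total variance with 7 standardized items is 7, so the solution explains 4.2190/7 = 0.6027.

0.6027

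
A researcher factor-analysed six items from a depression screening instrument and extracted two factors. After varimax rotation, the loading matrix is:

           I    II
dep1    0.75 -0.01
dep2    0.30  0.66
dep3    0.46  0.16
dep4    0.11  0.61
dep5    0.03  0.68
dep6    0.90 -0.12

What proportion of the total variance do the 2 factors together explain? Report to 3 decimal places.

Communalities: 0.5626, 0.5256, 0.2372, 0.3842, 0.4633, 0.8244; Σh² = 2.9973.
Total variance with 6 standardized items is 6, so the solution explains 2.9973/6 = 0.4995.

0.500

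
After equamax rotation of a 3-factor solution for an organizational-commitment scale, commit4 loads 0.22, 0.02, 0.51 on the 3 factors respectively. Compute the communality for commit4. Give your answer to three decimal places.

0.309

h² = 0.22² + 0.02² + 0.51² = 0.0484 + 0.0004 + 0.2601 = 0.3089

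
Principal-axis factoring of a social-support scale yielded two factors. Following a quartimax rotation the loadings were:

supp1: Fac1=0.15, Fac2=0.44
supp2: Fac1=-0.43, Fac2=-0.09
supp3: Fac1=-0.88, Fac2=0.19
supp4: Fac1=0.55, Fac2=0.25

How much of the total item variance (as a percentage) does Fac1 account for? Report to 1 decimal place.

SS loadings for Fac1 = 0.15² + (-0.43)² + (-0.88)² + 0.55² = 1.2843
With 4 standardized items, total variance = 4. Proportion = 1.2843/4 = 0.3211 → 32.11%.

32.1%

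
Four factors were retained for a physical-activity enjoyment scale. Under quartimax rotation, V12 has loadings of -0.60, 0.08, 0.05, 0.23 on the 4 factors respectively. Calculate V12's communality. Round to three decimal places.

h² = (-0.60)² + 0.08² + 0.05² + 0.23² = 0.3600 + 0.0064 + 0.0025 + 0.0529 = 0.4218

0.422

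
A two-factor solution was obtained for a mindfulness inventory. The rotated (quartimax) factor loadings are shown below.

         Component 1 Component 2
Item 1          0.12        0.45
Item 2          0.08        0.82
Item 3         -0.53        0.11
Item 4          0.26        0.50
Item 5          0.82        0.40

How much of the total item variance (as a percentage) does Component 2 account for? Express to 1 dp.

25.9%

SS loadings for Component 2 = 0.45² + 0.82² + 0.11² + 0.50² + 0.40² = 1.2970
With 5 standardized items, total variance = 5. Proportion = 1.2970/5 = 0.2594 → 25.94%.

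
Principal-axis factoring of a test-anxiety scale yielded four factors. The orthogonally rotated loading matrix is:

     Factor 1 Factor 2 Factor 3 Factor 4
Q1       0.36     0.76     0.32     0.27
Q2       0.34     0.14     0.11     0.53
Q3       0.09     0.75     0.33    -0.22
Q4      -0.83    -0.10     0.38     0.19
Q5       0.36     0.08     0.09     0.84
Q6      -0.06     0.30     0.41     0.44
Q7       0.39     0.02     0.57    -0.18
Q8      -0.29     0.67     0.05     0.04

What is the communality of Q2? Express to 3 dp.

h² = 0.34² + 0.14² + 0.11² + 0.53² = 0.1156 + 0.0196 + 0.0121 + 0.2809 = 0.4282

0.428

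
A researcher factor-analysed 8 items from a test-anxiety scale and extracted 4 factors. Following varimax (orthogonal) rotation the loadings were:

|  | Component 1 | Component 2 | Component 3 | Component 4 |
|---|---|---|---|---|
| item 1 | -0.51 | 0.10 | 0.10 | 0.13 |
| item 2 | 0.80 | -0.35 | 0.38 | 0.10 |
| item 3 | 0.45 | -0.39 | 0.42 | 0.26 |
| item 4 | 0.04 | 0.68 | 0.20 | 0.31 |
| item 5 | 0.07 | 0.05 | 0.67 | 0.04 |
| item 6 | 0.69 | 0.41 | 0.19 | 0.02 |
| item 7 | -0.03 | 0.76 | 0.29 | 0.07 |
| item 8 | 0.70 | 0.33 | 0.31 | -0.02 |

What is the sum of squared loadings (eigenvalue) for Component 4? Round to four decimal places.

0.1979

SS loadings for Component 4 = 0.13² + 0.10² + 0.26² + 0.31² + 0.04² + 0.02² + 0.07² + (-0.02)² = 0.0169 + 0.0100 + 0.0676 + 0.0961 + 0.0016 + 0.0004 + 0.0049 + 0.0004 = 0.1979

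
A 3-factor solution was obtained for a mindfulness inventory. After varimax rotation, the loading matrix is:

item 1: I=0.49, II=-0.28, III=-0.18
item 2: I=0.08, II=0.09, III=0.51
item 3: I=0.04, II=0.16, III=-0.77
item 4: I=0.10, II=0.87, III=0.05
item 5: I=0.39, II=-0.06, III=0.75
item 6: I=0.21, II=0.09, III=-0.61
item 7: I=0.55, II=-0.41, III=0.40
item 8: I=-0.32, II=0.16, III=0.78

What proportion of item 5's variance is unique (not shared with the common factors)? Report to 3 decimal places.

0.282

h² = 0.39² + (-0.06)² + 0.75² = 0.1521 + 0.0036 + 0.5625 = 0.7182
Uniqueness u² = 1 − h² = 1 − 0.7182 = 0.2818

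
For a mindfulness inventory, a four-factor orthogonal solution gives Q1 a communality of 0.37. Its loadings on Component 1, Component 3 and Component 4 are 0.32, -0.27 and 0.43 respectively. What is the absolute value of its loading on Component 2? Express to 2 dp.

Under orthogonal rotation h² = Σλ², so λ_Component 2² = h² − (0.3602) = 0.37 − 0.3602 = 0.0098.
|λ| = √0.0098 = 0.0990.

0.10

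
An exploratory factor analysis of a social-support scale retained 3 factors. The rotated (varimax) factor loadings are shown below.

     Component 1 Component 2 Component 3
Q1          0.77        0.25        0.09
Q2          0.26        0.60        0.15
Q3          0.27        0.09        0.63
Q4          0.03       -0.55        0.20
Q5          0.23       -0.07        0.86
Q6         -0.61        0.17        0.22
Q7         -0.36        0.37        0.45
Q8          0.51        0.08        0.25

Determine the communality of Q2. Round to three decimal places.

0.450

h² = 0.26² + 0.60² + 0.15² = 0.0676 + 0.3600 + 0.0225 = 0.4501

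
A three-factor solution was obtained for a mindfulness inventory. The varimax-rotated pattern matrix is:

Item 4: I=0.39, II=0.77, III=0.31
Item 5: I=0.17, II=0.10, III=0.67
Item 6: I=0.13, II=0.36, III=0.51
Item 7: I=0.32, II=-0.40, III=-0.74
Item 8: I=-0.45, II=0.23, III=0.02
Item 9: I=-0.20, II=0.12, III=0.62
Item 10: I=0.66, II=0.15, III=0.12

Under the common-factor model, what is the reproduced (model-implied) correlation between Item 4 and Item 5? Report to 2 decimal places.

r̂ = Σ λ_i·λ_j across factors = (0.39)(0.17) + (0.77)(0.10) + (0.31)(0.67)
  = +0.0663 +0.0770 +0.2077 = 0.3510

0.35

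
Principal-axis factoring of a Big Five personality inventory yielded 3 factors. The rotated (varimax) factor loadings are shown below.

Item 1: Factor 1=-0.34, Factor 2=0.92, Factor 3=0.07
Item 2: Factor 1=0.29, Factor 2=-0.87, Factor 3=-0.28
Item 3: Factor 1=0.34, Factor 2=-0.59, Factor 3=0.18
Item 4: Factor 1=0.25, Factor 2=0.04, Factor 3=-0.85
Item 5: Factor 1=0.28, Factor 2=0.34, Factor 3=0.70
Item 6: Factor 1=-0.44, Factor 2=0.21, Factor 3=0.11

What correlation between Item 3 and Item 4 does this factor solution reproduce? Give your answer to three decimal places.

-0.092

r̂ = Σ λ_i·λ_j across factors = (0.34)(0.25) + (-0.59)(0.04) + (0.18)(-0.85)
  = +0.0850 -0.0236 -0.1530 = -0.0916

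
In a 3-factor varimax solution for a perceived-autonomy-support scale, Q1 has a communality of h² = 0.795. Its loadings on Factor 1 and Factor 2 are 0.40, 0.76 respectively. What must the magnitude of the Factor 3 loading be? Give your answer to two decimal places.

0.24

Under orthogonal rotation h² = Σλ², so λ_Factor 3² = h² − (0.7376) = 0.795 − 0.7376 = 0.0574.
|λ| = √0.0574 = 0.2396.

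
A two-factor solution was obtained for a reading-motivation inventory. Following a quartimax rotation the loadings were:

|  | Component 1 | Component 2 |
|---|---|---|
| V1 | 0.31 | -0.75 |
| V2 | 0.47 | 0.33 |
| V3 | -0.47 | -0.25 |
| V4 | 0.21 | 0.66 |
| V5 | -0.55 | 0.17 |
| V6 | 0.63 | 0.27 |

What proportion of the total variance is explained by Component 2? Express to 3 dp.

0.212

SS loadings for Component 2 = (-0.75)² + 0.33² + (-0.25)² + 0.66² + 0.17² + 0.27² = 1.2713
Proportion of variance = 1.2713 / 6 = 0.2119.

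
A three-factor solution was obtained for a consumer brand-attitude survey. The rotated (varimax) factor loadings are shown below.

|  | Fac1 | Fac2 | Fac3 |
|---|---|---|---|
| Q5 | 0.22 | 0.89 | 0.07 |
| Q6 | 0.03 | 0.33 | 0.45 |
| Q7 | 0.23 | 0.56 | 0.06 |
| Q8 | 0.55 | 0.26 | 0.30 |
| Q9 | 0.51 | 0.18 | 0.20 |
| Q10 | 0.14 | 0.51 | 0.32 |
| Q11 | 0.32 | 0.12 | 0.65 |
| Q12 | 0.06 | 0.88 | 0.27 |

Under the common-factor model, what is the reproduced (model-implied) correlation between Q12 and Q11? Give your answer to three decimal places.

r̂ = Σ λ_i·λ_j across factors = (0.06)(0.32) + (0.88)(0.12) + (0.27)(0.65)
  = +0.0192 +0.1056 +0.1755 = 0.3003

0.300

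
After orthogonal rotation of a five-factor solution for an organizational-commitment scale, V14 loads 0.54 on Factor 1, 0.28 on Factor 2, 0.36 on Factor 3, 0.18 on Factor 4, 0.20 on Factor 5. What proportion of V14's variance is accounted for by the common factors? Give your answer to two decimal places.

h² = 0.54² + 0.28² + 0.36² + 0.18² + 0.20² = 0.2916 + 0.0784 + 0.1296 + 0.0324 + 0.0400 = 0.5720

0.57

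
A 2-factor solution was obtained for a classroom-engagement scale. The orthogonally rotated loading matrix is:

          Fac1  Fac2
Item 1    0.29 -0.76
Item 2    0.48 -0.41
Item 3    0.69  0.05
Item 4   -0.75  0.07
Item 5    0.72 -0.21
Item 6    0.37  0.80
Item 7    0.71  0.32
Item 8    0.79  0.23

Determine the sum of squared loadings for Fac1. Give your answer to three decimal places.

3.137

SS loadings for Fac1 = 0.29² + 0.48² + 0.69² + (-0.75)² + 0.72² + 0.37² + 0.71² + 0.79² = 0.0841 + 0.2304 + 0.4761 + 0.5625 + 0.5184 + 0.1369 + 0.5041 + 0.6241 = 3.1366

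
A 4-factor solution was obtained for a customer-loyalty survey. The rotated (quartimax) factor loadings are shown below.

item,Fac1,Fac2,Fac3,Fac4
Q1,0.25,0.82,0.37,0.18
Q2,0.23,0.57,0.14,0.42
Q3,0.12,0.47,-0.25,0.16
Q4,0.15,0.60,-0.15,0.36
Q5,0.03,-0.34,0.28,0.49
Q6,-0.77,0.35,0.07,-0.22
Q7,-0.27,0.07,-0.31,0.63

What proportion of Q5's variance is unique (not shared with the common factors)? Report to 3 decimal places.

0.565

h² = 0.03² + (-0.34)² + 0.28² + 0.49² = 0.0009 + 0.1156 + 0.0784 + 0.2401 = 0.4350
Uniqueness u² = 1 − h² = 1 − 0.4350 = 0.5650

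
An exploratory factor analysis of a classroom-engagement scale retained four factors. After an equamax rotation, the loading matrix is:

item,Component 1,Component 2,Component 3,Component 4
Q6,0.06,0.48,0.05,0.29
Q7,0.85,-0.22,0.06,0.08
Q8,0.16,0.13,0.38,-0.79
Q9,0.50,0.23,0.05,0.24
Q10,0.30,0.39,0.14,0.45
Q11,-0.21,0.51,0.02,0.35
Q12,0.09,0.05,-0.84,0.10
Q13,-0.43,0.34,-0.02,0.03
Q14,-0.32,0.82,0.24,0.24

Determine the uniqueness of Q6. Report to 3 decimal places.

h² = 0.06² + 0.48² + 0.05² + 0.29² = 0.0036 + 0.2304 + 0.0025 + 0.0841 = 0.3206
Uniqueness u² = 1 − h² = 1 − 0.3206 = 0.6794

0.679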